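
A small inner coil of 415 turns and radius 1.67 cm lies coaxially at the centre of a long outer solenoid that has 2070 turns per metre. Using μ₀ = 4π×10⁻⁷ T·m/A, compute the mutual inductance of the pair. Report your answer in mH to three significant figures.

The outer solenoid produces a uniform field B₁ = μ₀n₁I₁ across the inner coil,
so the flux linkage is N₂Φ = N₂B₁A₂ = μ₀n₁N₂A₂·I₁, giving M = μ₀n₁N₂A₂.
A₂ = πr² = π(1.670×10^-2 m)² = 8.762×10^-4 m².
M = (4π×10⁻⁷)(2070)(415)(8.762×10^-4) = 9.458×10^-4 H.

M ≈ 0.946 mH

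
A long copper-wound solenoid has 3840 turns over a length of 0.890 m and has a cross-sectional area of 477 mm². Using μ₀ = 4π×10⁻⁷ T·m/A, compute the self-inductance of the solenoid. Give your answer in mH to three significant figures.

A = 477 mm² = 4.770×10^-4 m².
For a long solenoid, L = μ₀N²A/ℓ.
L = (4π×10⁻⁷)(3840)²(4.770×10^-4)/(0.89 m) = 9.931×10^-3 H.

L ≈ 9.93 mH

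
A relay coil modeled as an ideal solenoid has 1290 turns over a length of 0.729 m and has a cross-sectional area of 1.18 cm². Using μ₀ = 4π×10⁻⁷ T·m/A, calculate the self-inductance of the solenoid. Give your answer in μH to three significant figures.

A = 1.18 cm² = 1.180×10^-4 m².
For a long solenoid, L = μ₀N²A/ℓ.
L = (4π×10⁻⁷)(1290)²(1.180×10^-4)/(0.729 m) = 3.3849×10^-4 H.

L ≈ 338 μH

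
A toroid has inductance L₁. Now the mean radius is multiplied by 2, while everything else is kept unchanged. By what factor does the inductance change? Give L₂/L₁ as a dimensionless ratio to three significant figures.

For a toroid, L ∝ μᵣN²A/R.
L₂/L₁ = (2)^-1 = 0.500.

L₂/L₁ = 0.500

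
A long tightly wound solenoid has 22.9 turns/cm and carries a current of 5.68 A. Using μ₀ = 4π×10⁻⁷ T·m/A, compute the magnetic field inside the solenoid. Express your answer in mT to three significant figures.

B ≈ 16.3 mT

Inside a long solenoid, B = μ₀nI.
B = (4π×10⁻⁷)(2.290×10^3 m⁻¹)(5.68 A) = 1.6345×10^-2 T.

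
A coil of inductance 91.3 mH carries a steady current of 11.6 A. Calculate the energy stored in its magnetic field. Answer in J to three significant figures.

Stored magnetic energy: U = ½LI².
U = ½(9.130×10^-2 H)(11.6 A)² = 6.143 J.

U ≈ 6.14 J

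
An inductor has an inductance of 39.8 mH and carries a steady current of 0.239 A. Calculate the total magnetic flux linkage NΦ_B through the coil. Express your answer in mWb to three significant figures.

From L = NΦ_B/I, the flux linkage is NΦ_B = LI.
NΦ_B = (3.980×10^-2 H)(0.239 A) = 9.512×10^-3 Wb.

NΦ_B ≈ 9.51 mWb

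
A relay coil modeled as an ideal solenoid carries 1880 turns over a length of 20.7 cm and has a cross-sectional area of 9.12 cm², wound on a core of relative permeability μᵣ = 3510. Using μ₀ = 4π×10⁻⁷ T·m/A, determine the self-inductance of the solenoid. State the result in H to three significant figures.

L ≈ 68.7 H

A = 9.12 cm² = 9.120×10^-4 m².
For a long solenoid, L = μ₀μᵣN²A/ℓ.
L = (4π×10⁻⁷)(3510)(1880)²(9.120×10^-4)/(0.207 m) = 68.68 H.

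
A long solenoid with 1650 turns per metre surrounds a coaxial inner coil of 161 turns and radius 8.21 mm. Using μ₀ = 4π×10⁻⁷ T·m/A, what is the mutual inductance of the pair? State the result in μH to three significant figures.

The outer solenoid produces a uniform field B₁ = μ₀n₁I₁ across the inner coil,
so the flux linkage is N₂Φ = N₂B₁A₂ = μ₀n₁N₂A₂·I₁, giving M = μ₀n₁N₂A₂.
A₂ = πr² = π(8.210×10^-3 m)² = 2.118×10^-4 m².
M = (4π×10⁻⁷)(1650)(161)(2.118×10^-4) = 7.069×10^-5 H.

M ≈ 70.7 μH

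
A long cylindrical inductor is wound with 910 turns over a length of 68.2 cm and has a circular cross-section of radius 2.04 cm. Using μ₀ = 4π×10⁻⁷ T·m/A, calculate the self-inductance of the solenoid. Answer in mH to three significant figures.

L ≈ 1.99 mH

A = πr² = π(2.040×10^-2 m)² = 1.307×10^-3 m².
For a long solenoid, L = μ₀N²A/ℓ.
L = (4π×10⁻⁷)(910)²(1.307×10^-3)/(0.682 m) = 1.9949×10^-3 H.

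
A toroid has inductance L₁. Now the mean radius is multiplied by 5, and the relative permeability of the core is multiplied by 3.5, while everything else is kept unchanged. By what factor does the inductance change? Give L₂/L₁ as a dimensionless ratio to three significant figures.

For a toroid, L ∝ μᵣN²A/R.
L₂/L₁ = (5)^-1 × (3.5) = 0.700.

L₂/L₁ = 0.700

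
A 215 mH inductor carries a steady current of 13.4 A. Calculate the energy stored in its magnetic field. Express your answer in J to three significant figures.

U ≈ 19.3 J

Stored magnetic energy: U = ½LI².
U = ½(0.215 H)(13.4 A)² = 19.3 J.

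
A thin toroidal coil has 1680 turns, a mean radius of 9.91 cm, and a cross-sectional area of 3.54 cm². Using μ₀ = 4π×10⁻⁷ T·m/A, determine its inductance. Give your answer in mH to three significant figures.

For a thin toroid, L = μ₀N²A/(2πR).
L = (4π×10⁻⁷)(1680)²(3.540×10^-4) / (2π×9.910×10^-2 m) = 2.016×10^-3 H.

L ≈ 2.02 mH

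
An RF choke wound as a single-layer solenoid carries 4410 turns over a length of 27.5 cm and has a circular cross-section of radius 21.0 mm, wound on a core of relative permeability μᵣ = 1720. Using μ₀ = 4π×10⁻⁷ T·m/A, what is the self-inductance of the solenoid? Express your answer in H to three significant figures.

A = πr² = π(2.100×10^-2 m)² = 1.385×10^-3 m².
For a long solenoid, L = μ₀μᵣN²A/ℓ.
L = (4π×10⁻⁷)(1720)(4410)²(1.385×10^-3)/(0.275 m) = 211.8 H.

L ≈ 212 H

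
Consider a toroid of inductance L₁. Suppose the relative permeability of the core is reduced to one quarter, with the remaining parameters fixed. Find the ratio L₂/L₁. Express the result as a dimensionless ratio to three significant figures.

For a toroid, L ∝ μᵣN²A/R.
L₂/L₁ = (0.25) = 0.250.

L₂/L₁ = 0.250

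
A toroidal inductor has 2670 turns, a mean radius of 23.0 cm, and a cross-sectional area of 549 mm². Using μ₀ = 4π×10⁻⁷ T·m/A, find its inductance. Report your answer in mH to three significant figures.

L ≈ 3.40 mH

For a thin toroid, L = μ₀N²A/(2πR).
L = (4π×10⁻⁷)(2670)²(5.490×10^-4) / (2π×0.23 m) = 3.403×10^-3 H.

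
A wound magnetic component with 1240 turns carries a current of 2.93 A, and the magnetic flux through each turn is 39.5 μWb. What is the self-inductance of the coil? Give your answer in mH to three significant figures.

Self-inductance is defined by L = NΦ_B/I (flux linkage over current).
L = (1240)(3.950×10^-5 Wb)/(2.93 A) = 1.672×10^-2 H.

L ≈ 16.7 mH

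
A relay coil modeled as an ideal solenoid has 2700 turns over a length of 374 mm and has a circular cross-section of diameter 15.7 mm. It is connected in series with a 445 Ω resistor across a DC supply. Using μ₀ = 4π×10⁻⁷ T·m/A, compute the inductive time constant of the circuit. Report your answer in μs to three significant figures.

τ ≈ 10.7 μs

A = π(d/2)² = π(7.850×10^-3 m)² = 1.936×10^-4 m².
L = μ₀N²A/ℓ = (4π×10⁻⁷)(2700)²(1.936×10^-4)/(0.374) = 4.742×10^-3 H.
τ = L/R = (4.742×10^-3)/(445) = 1.066×10^-5 s.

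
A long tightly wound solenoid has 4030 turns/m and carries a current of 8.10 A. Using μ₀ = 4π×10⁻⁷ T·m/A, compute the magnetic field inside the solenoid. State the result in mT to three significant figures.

Inside a long solenoid, B = μ₀nI.
B = (4π×10⁻⁷)(4.030×10^3 m⁻¹)(8.10 A) = 4.102×10^-2 T.

B ≈ 41.0 mT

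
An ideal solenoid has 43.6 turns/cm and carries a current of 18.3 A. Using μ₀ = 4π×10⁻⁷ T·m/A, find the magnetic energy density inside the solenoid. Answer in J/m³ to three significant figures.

B = μ₀nI = (4π×10⁻⁷)(4.360×10^3)(18.3) = 0.1003 T.
u = B²/(2μ₀) = (0.1003)²/(2×4π×10⁻⁷) = 4.000×10^3 J/m³.

u ≈ 4000 J/m³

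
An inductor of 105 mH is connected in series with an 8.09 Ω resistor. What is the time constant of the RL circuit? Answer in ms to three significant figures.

τ ≈ 13.0 ms

τ = L/R = (0.105 H)/(8.09 Ω) = 1.298×10^-2 s.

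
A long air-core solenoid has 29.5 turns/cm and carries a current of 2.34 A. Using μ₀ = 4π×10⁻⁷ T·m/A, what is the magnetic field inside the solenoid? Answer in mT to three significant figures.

B ≈ 8.67 mT

Inside a long solenoid, B = μ₀nI.
B = (4π×10⁻⁷)(2.950×10^3 m⁻¹)(2.34 A) = 8.6746×10^-3 T.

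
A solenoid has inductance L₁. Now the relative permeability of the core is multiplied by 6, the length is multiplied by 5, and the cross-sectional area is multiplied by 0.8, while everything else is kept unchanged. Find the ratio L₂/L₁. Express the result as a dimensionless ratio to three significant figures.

L₂/L₁ = 0.960

For a solenoid, L ∝ μᵣN²A/ℓ.
L₂/L₁ = (6) × (5)^-1 × (0.8) = 0.960.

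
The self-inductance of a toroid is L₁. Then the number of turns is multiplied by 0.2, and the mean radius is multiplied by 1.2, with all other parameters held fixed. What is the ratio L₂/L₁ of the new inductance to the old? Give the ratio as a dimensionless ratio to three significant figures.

L₂/L₁ = 0.0333

For a toroid, L ∝ μᵣN²A/R.
L₂/L₁ = (0.2)^2 × (1.2)^-1 = 0.0333.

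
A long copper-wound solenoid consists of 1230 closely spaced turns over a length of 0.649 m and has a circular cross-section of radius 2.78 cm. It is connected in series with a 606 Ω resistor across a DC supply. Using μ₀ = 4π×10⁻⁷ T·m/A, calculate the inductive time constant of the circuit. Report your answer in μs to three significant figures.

A = πr² = π(2.780×10^-2 m)² = 2.428×10^-3 m².
L = μ₀N²A/ℓ = (4π×10⁻⁷)(1230)²(2.428×10^-3)/(0.649) = 7.112×10^-3 H.
τ = L/R = (7.112×10^-3)/(606) = 1.174×10^-5 s.

τ ≈ 11.7 μs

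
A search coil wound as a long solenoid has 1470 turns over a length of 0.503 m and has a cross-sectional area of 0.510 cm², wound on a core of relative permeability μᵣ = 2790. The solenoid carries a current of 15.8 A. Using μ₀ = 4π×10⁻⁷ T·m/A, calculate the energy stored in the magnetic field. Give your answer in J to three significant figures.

A = 0.510 cm² = 5.100×10^-5 m².
L = μ₀μᵣN²A/ℓ = (4π×10⁻⁷)(2790)(1470)²(5.100×10^-5)/(0.503) = 0.7682 H.
U = ½LI² = ½(0.7682)(15.8)² = 95.88 J.

U ≈ 95.9 J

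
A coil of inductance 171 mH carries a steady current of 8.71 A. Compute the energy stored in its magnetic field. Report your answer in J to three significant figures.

U ≈ 6.49 J

Stored magnetic energy: U = ½LI².
U = ½(0.171 H)(8.71 A)² = 6.486 J.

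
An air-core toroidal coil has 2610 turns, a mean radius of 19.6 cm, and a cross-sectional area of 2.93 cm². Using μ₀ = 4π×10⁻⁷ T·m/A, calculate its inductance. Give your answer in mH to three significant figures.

For a thin toroid, L = μ₀N²A/(2πR).
L = (4π×10⁻⁷)(2610)²(2.930×10^-4) / (2π×0.196 m) = 2.037×10^-3 H.

L ≈ 2.04 mH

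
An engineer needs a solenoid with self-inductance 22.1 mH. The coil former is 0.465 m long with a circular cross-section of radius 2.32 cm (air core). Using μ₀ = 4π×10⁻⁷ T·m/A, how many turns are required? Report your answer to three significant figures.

A = πr² = π(2.320×10^-2 m)² = 1.691×10^-3 m².
From L = μ₀N²A/ℓ, N = √(Lℓ / (μ₀A)).
N = √[(2.210×10^-2)(0.465) / ((4π×10⁻⁷)×1.691×10^-3)] = √(4.836×10^6) ≈ 2199.1.

N ≈ 2200 turns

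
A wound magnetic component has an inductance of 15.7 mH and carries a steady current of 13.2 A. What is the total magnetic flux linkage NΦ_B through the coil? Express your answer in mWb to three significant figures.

From L = NΦ_B/I, the flux linkage is NΦ_B = LI.
NΦ_B = (1.570×10^-2 H)(13.2 A) = 0.2072 Wb.

NΦ_B ≈ 207 mWb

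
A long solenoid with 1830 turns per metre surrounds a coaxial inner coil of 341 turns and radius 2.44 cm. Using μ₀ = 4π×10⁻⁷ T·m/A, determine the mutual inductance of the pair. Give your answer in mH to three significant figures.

M ≈ 1.47 mH

The outer solenoid produces a uniform field B₁ = μ₀n₁I₁ across the inner coil,
so the flux linkage is N₂Φ = N₂B₁A₂ = μ₀n₁N₂A₂·I₁, giving M = μ₀n₁N₂A₂.
A₂ = πr² = π(2.440×10^-2 m)² = 1.870×10^-3 m².
M = (4π×10⁻⁷)(1830)(341)(1.870×10^-3) = 1.467×10^-3 H.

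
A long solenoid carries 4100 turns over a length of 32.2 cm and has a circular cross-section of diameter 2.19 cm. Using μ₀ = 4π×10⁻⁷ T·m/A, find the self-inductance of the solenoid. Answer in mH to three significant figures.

A = π(d/2)² = π(1.095×10^-2 m)² = 3.767×10^-4 m².
For a long solenoid, L = μ₀N²A/ℓ.
L = (4π×10⁻⁷)(4100)²(3.767×10^-4)/(0.322 m) = 2.471×10^-2 H.

L ≈ 24.7 mH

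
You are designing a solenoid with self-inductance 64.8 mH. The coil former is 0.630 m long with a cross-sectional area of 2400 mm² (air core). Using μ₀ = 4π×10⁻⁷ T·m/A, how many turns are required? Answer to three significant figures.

N ≈ 3680 turns

A = 2400 mm² = 2.400×10^-3 m².
From L = μ₀N²A/ℓ, N = √(Lℓ / (μ₀A)).
N = √[(6.480×10^-2)(0.63) / ((4π×10⁻⁷)×2.400×10^-3)] = √(1.354×10^7) ≈ 3679.1.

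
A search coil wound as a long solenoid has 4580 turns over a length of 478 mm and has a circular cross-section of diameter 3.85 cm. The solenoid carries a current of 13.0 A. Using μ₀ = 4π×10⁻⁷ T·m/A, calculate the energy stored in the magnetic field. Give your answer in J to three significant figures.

A = π(d/2)² = π(1.925×10^-2 m)² = 1.164×10^-3 m².
L = μ₀N²A/ℓ = (4π×10⁻⁷)(4580)²(1.164×10^-3)/(0.478) = 6.420×10^-2 H.
U = ½LI² = ½(6.420×10^-2)(13.0)² = 5.4248 J.

U ≈ 5.42 J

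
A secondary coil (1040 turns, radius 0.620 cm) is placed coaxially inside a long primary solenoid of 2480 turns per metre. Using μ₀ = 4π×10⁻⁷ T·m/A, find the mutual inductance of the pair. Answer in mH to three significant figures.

The outer solenoid produces a uniform field B₁ = μ₀n₁I₁ across the inner coil,
so the flux linkage is N₂Φ = N₂B₁A₂ = μ₀n₁N₂A₂·I₁, giving M = μ₀n₁N₂A₂.
A₂ = πr² = π(6.200×10^-3 m)² = 1.208×10^-4 m².
M = (4π×10⁻⁷)(2480)(1040)(1.208×10^-4) = 3.914×10^-4 H.

M ≈ 0.391 mH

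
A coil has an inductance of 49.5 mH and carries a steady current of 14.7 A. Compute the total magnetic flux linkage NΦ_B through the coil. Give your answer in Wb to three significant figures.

NΦ_B ≈ 0.728 Wb

From L = NΦ_B/I, the flux linkage is NΦ_B = LI.
NΦ_B = (4.950×10^-2 H)(14.7 A) = 0.7277 Wb.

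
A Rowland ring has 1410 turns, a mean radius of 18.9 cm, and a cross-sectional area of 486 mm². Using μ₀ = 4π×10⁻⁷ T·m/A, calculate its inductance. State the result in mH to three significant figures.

L ≈ 1.02 mH

For a thin toroid, L = μ₀N²A/(2πR).
L = (4π×10⁻⁷)(1410)²(4.860×10^-4) / (2π×0.189 m) = 1.022×10^-3 H.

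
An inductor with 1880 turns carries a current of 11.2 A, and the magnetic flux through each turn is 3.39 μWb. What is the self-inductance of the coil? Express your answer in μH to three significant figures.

Self-inductance is defined by L = NΦ_B/I (flux linkage over current).
L = (1880)(3.390×10^-6 Wb)/(11.2 A) = 5.690×10^-4 H.

L ≈ 569 μH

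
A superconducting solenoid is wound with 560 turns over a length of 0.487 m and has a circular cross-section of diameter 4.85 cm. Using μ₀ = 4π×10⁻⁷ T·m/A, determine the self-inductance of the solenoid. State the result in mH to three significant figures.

A = π(d/2)² = π(2.425×10^-2 m)² = 1.847×10^-3 m².
For a long solenoid, L = μ₀N²A/ℓ.
L = (4π×10⁻⁷)(560)²(1.847×10^-3)/(0.487 m) = 1.49496×10^-3 H.

L ≈ 1.49 mH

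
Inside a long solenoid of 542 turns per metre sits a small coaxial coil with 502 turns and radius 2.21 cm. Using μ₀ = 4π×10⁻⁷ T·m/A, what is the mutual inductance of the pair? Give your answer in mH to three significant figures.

The outer solenoid produces a uniform field B₁ = μ₀n₁I₁ across the inner coil,
so the flux linkage is N₂Φ = N₂B₁A₂ = μ₀n₁N₂A₂·I₁, giving M = μ₀n₁N₂A₂.
A₂ = πr² = π(2.210×10^-2 m)² = 1.534×10^-3 m².
M = (4π×10⁻⁷)(542)(502)(1.534×10^-3) = 5.246×10^-4 H.

M ≈ 0.525 mH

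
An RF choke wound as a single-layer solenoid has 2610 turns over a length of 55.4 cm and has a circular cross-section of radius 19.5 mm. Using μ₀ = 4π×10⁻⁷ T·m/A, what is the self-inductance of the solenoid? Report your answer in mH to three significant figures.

L ≈ 18.5 mH

A = πr² = π(1.950×10^-2 m)² = 1.1946×10^-3 m².
For a long solenoid, L = μ₀N²A/ℓ.
L = (4π×10⁻⁷)(2610)²(1.1946×10^-3)/(0.554 m) = 1.846×10^-2 H.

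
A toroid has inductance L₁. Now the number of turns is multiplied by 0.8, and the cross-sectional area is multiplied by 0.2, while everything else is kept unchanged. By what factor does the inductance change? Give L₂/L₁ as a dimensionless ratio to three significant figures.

L₂/L₁ = 0.128

For a toroid, L ∝ μᵣN²A/R.
L₂/L₁ = (0.8)^2 × (0.2) = 0.128.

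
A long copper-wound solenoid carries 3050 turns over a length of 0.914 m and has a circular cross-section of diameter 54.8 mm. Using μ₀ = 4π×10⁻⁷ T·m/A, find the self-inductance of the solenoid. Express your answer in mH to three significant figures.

L ≈ 30.2 mH

A = π(d/2)² = π(2.740×10^-2 m)² = 2.359×10^-3 m².
For a long solenoid, L = μ₀N²A/ℓ.
L = (4π×10⁻⁷)(3050)²(2.359×10^-3)/(0.914 m) = 3.017×10^-2 H.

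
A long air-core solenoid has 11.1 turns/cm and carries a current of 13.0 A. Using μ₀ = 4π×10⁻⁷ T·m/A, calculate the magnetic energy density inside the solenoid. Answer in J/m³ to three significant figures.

B = μ₀nI = (4π×10⁻⁷)(1.110×10^3)(13.0) = 1.813×10^-2 T.
u = B²/(2μ₀) = (1.813×10^-2)²/(2×4π×10⁻⁷) = 130.8 J/m³.

u ≈ 131 J/m³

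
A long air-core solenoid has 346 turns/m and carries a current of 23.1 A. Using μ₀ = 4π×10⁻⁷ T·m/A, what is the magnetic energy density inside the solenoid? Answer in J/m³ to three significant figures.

B = μ₀nI = (4π×10⁻⁷)(346)(23.1) = 1.004×10^-2 T.
u = B²/(2μ₀) = (1.004×10^-2)²/(2×4π×10⁻⁷) = 40.14 J/m³.

u ≈ 40.1 J/m³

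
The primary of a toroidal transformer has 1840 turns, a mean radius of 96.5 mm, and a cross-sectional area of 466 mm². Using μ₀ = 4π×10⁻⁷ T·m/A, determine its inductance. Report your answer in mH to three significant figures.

For a thin toroid, L = μ₀N²A/(2πR).
L = (4π×10⁻⁷)(1840)²(4.660×10^-4) / (2π×9.650×10^-2 m) = 3.270×10^-3 H.

L ≈ 3.27 mH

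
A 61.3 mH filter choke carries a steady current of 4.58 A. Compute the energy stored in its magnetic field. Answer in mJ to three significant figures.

Stored magnetic energy: U = ½LI².
U = ½(6.130×10^-2 H)(4.58 A)² = 0.6429 J.

U ≈ 643 mJ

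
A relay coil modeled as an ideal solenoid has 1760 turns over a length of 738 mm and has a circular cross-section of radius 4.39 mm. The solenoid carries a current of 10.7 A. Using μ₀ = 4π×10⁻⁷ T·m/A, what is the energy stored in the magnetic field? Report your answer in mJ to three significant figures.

U ≈ 18.3 mJ

A = πr² = π(4.390×10^-3 m)² = 6.0545×10^-5 m².
L = μ₀N²A/ℓ = (4π×10⁻⁷)(1760)²(6.0545×10^-5)/(0.738) = 3.193×10^-4 H.
U = ½LI² = ½(3.193×10^-4)(10.7)² = 1.828×10^-2 J.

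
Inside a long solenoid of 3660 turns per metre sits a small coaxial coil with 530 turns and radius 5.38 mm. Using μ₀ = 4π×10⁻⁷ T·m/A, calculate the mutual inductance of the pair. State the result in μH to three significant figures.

M ≈ 222 μH

The outer solenoid produces a uniform field B₁ = μ₀n₁I₁ across the inner coil,
so the flux linkage is N₂Φ = N₂B₁A₂ = μ₀n₁N₂A₂·I₁, giving M = μ₀n₁N₂A₂.
A₂ = πr² = π(5.380×10^-3 m)² = 9.093×10^-5 m².
M = (4π×10⁻⁷)(3660)(530)(9.093×10^-5) = 2.217×10^-4 H.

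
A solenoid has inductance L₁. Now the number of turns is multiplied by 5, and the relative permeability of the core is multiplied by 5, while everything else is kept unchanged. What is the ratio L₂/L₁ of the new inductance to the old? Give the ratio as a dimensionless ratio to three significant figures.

L₂/L₁ = 125

For a solenoid, L ∝ μᵣN²A/ℓ.
L₂/L₁ = (5)^2 × (5) = 125.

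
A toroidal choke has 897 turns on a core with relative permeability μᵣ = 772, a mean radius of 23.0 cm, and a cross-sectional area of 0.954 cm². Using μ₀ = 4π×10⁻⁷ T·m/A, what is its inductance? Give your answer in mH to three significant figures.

L ≈ 51.5 mH

For a thin toroid, L = μ₀μᵣN²A/(2πR).
L = (4π×10⁻⁷)(772)(897)²(9.540×10^-5) / (2π×0.23 m) = 5.153×10^-2 H.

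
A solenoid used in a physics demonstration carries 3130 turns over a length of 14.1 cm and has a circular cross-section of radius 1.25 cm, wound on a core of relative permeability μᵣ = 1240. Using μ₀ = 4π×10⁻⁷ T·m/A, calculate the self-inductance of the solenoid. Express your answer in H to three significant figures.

A = πr² = π(1.250×10^-2 m)² = 4.909×10^-4 m².
For a long solenoid, L = μ₀μᵣN²A/ℓ.
L = (4π×10⁻⁷)(1240)(3130)²(4.909×10^-4)/(0.141 m) = 53.146 H.

L ≈ 53.1 H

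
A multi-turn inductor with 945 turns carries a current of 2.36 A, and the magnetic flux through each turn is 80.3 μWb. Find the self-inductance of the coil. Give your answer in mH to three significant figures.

L ≈ 32.2 mH

Self-inductance is defined by L = NΦ_B/I (flux linkage over current).
L = (945)(8.030×10^-5 Wb)/(2.36 A) = 3.215×10^-2 H.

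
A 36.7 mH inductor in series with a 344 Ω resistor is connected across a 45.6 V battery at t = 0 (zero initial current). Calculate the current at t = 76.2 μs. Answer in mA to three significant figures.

τ = L/R = 3.670×10^-2/344 = 1.067×10^-4 s; final current I_∞ = ε/R = 45.6/344 = 0.1326 A.
I(t) = I_∞(1 − e^(−t/τ)) with t/τ = 0.714.
I = (0.1326)(1 − e^(−0.714)) = 6.766×10^-2 A.

I ≈ 67.7 mA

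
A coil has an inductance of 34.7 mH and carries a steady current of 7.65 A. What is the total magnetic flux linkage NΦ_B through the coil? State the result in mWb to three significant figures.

From L = NΦ_B/I, the flux linkage is NΦ_B = LI.
NΦ_B = (3.470×10^-2 H)(7.65 A) = 0.26546 Wb.

NΦ_B ≈ 265 mWb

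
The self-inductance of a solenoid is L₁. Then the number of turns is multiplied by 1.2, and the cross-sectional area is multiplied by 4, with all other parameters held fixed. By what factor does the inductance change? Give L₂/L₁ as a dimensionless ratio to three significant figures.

For a solenoid, L ∝ μᵣN²A/ℓ.
L₂/L₁ = (1.2)^2 × (4) = 5.76.

L₂/L₁ = 5.76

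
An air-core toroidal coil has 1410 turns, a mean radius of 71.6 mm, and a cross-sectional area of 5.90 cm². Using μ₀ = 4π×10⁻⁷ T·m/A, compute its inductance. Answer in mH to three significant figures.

For a thin toroid, L = μ₀N²A/(2πR).
L = (4π×10⁻⁷)(1410)²(5.900×10^-4) / (2π×7.160×10^-2 m) = 3.276×10^-3 H.

L ≈ 3.28 mH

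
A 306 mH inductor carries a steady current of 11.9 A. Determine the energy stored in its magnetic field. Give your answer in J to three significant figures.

U ≈ 21.7 J

Stored magnetic energy: U = ½LI².
U = ½(0.306 H)(11.9 A)² = 21.67 J.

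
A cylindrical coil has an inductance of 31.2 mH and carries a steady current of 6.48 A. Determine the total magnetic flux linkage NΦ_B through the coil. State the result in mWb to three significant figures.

NΦ_B ≈ 202 mWb

From L = NΦ_B/I, the flux linkage is NΦ_B = LI.
NΦ_B = (3.120×10^-2 H)(6.48 A) = 0.2022 Wb.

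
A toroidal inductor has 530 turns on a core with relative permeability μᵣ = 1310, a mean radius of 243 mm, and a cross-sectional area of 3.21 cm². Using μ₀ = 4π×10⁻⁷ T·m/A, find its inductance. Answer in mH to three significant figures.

L ≈ 97.2 mH

For a thin toroid, L = μ₀μᵣN²A/(2πR).
L = (4π×10⁻⁷)(1310)(530)²(3.210×10^-4) / (2π×0.243 m) = 9.722×10^-2 H.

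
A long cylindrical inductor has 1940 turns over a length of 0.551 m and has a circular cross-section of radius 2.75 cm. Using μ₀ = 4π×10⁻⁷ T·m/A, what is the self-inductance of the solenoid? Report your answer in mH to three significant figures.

A = πr² = π(2.750×10^-2 m)² = 2.376×10^-3 m².
For a long solenoid, L = μ₀N²A/ℓ.
L = (4π×10⁻⁷)(1940)²(2.376×10^-3)/(0.551 m) = 2.039×10^-2 H.

L ≈ 20.4 mH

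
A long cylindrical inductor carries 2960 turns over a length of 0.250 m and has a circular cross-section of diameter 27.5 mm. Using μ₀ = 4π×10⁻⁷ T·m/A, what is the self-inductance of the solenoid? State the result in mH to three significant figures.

L ≈ 26.2 mH

A = π(d/2)² = π(1.375×10^-2 m)² = 5.940×10^-4 m².
For a long solenoid, L = μ₀N²A/ℓ.
L = (4π×10⁻⁷)(2960)²(5.940×10^-4)/(0.25 m) = 2.616×10^-2 H.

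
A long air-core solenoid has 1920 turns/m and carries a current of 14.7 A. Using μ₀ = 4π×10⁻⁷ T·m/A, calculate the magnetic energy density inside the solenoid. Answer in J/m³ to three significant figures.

B = μ₀nI = (4π×10⁻⁷)(1.920×10^3)(14.7) = 3.547×10^-2 T.
u = B²/(2μ₀) = (3.547×10^-2)²/(2×4π×10⁻⁷) = 500.5 J/m³.

u ≈ 501 J/m³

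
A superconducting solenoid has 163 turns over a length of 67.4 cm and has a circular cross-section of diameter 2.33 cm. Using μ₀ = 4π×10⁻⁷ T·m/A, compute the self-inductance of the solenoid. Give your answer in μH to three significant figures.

A = π(d/2)² = π(1.165×10^-2 m)² = 4.264×10^-4 m².
For a long solenoid, L = μ₀N²A/ℓ.
L = (4π×10⁻⁷)(163)²(4.264×10^-4)/(0.674 m) = 2.112×10^-5 H.

L ≈ 21.1 μH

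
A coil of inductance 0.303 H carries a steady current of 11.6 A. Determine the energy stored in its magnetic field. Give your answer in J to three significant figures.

Stored magnetic energy: U = ½LI².
U = ½(0.303 H)(11.6 A)² = 20.39 J.

U ≈ 20.4 J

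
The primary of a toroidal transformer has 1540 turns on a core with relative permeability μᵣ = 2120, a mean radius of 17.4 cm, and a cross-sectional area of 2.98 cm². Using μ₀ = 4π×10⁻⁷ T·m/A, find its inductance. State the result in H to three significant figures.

For a thin toroid, L = μ₀μᵣN²A/(2πR).
L = (4π×10⁻⁷)(2120)(1540)²(2.980×10^-4) / (2π×0.174 m) = 1.722 H.

L ≈ 1.72 H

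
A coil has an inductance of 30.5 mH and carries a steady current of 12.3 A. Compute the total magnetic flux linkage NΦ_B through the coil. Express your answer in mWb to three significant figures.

NΦ_B ≈ 375 mWb

From L = NΦ_B/I, the flux linkage is NΦ_B = LI.
NΦ_B = (3.050×10^-2 H)(12.3 A) = 0.3752 Wb.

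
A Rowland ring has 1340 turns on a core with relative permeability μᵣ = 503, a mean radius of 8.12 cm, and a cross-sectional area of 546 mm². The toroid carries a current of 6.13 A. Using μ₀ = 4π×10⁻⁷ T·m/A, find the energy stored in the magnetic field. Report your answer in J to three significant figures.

L = μ₀μᵣN²A/(2πR) = (4π×10⁻⁷)(503)(1340)²(5.460×10^-4)/(2π×8.120×10^-2) = 1.2146 H.
U = ½LI² = ½(1.2146)(6.13)² = 22.82 J.

U ≈ 22.8 J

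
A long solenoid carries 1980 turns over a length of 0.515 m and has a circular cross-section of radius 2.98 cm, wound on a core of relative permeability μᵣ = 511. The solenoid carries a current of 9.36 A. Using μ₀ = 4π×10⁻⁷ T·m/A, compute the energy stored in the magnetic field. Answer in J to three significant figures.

A = πr² = π(2.980×10^-2 m)² = 2.790×10^-3 m².
L = μ₀μᵣN²A/ℓ = (4π×10⁻⁷)(511)(1980)²(2.790×10^-3)/(0.515) = 13.64 H.
U = ½LI² = ½(13.64)(9.36)² = 597.4 J.

U ≈ 597 J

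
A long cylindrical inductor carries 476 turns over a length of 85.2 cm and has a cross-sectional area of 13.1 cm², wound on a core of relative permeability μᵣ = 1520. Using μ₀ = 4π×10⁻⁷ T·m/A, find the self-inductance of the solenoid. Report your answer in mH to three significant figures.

A = 13.1 cm² = 1.310×10^-3 m².
For a long solenoid, L = μ₀μᵣN²A/ℓ.
L = (4π×10⁻⁷)(1520)(476)²(1.310×10^-3)/(0.852 m) = 0.6654 H.

L ≈ 665 mH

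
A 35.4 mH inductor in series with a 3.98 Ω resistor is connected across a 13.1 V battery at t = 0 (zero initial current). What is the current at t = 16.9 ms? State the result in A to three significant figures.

I ≈ 2.80 A

τ = L/R = 3.540×10^-2/3.98 = 8.894×10^-3 s; final current I_∞ = ε/R = 13.1/3.98 = 3.291 A.
I(t) = I_∞(1 − e^(−t/τ)) with t/τ = 1.900.
I = (3.291)(1 − e^(−1.900)) = 2.799 A.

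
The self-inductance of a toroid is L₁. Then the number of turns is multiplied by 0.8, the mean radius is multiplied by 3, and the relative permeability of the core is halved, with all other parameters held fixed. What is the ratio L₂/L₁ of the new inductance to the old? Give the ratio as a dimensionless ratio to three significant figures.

L₂/L₁ = 0.107

For a toroid, L ∝ μᵣN²A/R.
L₂/L₁ = (0.8)^2 × (3)^-1 × (0.5) = 0.107.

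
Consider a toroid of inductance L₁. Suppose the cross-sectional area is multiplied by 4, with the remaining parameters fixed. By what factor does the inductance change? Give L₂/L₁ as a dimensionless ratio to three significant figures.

For a toroid, L ∝ μᵣN²A/R.
L₂/L₁ = (4) = 4.00.

L₂/L₁ = 4.00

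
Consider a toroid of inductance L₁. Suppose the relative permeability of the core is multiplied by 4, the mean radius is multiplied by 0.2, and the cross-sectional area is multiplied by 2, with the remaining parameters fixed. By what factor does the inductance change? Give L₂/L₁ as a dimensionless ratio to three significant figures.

L₂/L₁ = 40.0

For a toroid, L ∝ μᵣN²A/R.
L₂/L₁ = (4) × (0.2)^-1 × (2) = 40.0.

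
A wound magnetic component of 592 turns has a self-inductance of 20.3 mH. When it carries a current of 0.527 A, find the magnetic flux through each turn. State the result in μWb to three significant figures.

Φ_B ≈ 18.1 μWb

From L = NΦ_B/I, the flux per turn is Φ_B = LI/N.
Φ_B = (2.030×10^-2 H)(0.527 A)/592 = 1.807×10^-5 Wb.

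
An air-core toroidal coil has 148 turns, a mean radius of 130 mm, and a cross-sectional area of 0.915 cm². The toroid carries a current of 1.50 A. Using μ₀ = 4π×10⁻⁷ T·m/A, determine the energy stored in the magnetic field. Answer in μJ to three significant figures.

L = μ₀N²A/(2πR) = (4π×10⁻⁷)(148)²(9.150×10^-5)/(2π×0.13) = 3.083×10^-6 H.
U = ½LI² = ½(3.083×10^-6)(1.50)² = 3.469×10^-6 J.

U ≈ 3.47 μJ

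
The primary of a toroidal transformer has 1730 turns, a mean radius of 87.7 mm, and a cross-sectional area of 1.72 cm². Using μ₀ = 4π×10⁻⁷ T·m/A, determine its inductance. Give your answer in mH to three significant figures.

For a thin toroid, L = μ₀N²A/(2πR).
L = (4π×10⁻⁷)(1730)²(1.720×10^-4) / (2π×8.770×10^-2 m) = 1.174×10^-3 H.

L ≈ 1.17 mH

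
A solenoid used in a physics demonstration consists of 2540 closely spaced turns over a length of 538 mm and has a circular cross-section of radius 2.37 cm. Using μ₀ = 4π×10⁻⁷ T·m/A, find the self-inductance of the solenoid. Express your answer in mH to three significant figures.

L ≈ 26.6 mH

A = πr² = π(2.370×10^-2 m)² = 1.7646×10^-3 m².
For a long solenoid, L = μ₀N²A/ℓ.
L = (4π×10⁻⁷)(2540)²(1.7646×10^-3)/(0.538 m) = 2.659×10^-2 H.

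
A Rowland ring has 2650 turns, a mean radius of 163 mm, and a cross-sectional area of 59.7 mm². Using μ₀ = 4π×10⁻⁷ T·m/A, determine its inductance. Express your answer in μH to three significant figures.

For a thin toroid, L = μ₀N²A/(2πR).
L = (4π×10⁻⁷)(2650)²(5.970×10^-5) / (2π×0.163 m) = 5.144×10^-4 H.

L ≈ 514 μH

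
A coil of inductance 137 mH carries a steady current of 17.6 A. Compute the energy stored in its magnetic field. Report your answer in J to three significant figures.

Stored magnetic energy: U = ½LI².
U = ½(0.137 H)(17.6 A)² = 21.22 J.

U ≈ 21.2 J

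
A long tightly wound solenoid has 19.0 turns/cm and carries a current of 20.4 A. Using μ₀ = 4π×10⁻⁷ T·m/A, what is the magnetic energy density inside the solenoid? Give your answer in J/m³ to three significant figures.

u ≈ 944 J/m³

B = μ₀nI = (4π×10⁻⁷)(1.900×10^3)(20.4) = 4.871×10^-2 T.
u = B²/(2μ₀) = (4.871×10^-2)²/(2×4π×10⁻⁷) = 943.9 J/m³.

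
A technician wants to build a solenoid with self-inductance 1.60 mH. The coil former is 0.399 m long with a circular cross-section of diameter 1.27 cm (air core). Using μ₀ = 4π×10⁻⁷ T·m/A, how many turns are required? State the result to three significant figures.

N ≈ 2000 turns

A = π(d/2)² = π(6.350×10^-3 m)² = 1.267×10^-4 m².
From L = μ₀N²A/ℓ, N = √(Lℓ / (μ₀A)).
N = √[(1.600×10^-3)(0.399) / ((4π×10⁻⁷)×1.267×10^-4)] = √(4.010×10^6) ≈ 2002.6.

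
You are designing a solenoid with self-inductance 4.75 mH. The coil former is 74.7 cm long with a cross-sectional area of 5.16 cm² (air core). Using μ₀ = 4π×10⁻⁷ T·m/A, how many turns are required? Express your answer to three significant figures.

N ≈ 2340 turns

A = 5.16 cm² = 5.160×10^-4 m².
From L = μ₀N²A/ℓ, N = √(Lℓ / (μ₀A)).
N = √[(4.750×10^-3)(0.747) / ((4π×10⁻⁷)×5.160×10^-4)] = √(5.472×10^6) ≈ 2339.3.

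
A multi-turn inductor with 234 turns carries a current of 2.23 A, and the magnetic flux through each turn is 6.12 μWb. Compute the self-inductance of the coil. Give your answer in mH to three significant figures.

L ≈ 0.642 mH

Self-inductance is defined by L = NΦ_B/I (flux linkage over current).
L = (234)(6.120×10^-6 Wb)/(2.23 A) = 6.422×10^-4 H.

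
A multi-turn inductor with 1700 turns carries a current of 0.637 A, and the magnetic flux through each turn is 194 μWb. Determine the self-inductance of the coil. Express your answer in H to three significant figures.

Self-inductance is defined by L = NΦ_B/I (flux linkage over current).
L = (1700)(1.940×10^-4 Wb)/(0.637 A) = 0.5177 H.

L ≈ 0.518 H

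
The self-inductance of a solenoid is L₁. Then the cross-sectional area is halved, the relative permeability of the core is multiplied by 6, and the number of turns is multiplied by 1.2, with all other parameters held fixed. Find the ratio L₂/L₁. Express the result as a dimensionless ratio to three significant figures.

L₂/L₁ = 4.32

For a solenoid, L ∝ μᵣN²A/ℓ.
L₂/L₁ = (0.5) × (6) × (1.2)^2 = 4.32.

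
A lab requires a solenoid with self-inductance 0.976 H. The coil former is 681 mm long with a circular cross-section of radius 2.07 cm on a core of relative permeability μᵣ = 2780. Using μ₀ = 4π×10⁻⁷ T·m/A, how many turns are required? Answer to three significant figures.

A = πr² = π(2.070×10^-2 m)² = 1.346×10^-3 m².
From L = μ₀μᵣN²A/ℓ, N = √(Lℓ / (μ₀μᵣA)).
N = √[(0.976)(0.681) / ((4π×10⁻⁷)(2780)×1.346×10^-3)] = √(1.413×10^5) ≈ 375.9.

N ≈ 376 turns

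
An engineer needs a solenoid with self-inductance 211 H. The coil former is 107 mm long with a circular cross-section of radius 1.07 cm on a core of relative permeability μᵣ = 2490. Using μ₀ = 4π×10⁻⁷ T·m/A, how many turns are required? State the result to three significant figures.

N ≈ 4480 turns

A = πr² = π(1.070×10^-2 m)² = 3.597×10^-4 m².
From L = μ₀μᵣN²A/ℓ, N = √(Lℓ / (μ₀μᵣA)).
N = √[(211)(0.107) / ((4π×10⁻⁷)(2490)×3.597×10^-4)] = √(2.006×10^7) ≈ 4478.9.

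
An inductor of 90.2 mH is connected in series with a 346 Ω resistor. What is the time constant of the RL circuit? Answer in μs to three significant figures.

τ ≈ 261 μs

τ = L/R = (9.020×10^-2 H)/(346 Ω) = 2.607×10^-4 s.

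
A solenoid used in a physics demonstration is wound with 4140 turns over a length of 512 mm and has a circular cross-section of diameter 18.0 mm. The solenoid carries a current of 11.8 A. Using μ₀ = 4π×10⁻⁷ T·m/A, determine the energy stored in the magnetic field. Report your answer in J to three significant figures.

A = π(d/2)² = π(9.000×10^-3 m)² = 2.5447×10^-4 m².
L = μ₀N²A/ℓ = (4π×10⁻⁷)(4140)²(2.5447×10^-4)/(0.512) = 1.070×10^-2 H.
U = ½LI² = ½(1.070×10^-2)(11.8)² = 0.7453 J.

U ≈ 0.745 J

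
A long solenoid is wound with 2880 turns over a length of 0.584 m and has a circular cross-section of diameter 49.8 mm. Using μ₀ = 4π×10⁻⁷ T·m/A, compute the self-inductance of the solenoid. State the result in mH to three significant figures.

L ≈ 34.8 mH

A = π(d/2)² = π(2.490×10^-2 m)² = 1.948×10^-3 m².
For a long solenoid, L = μ₀N²A/ℓ.
L = (4π×10⁻⁷)(2880)²(1.948×10^-3)/(0.584 m) = 3.476×10^-2 H.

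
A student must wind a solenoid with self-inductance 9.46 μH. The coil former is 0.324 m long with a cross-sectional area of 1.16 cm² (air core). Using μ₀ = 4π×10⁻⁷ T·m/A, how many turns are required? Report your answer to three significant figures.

N ≈ 145 turns

A = 1.16 cm² = 1.160×10^-4 m².
From L = μ₀N²A/ℓ, N = √(Lℓ / (μ₀A)).
N = √[(9.460×10^-6)(0.324) / ((4π×10⁻⁷)×1.160×10^-4)] = √(2.103×10^4) ≈ 145.0.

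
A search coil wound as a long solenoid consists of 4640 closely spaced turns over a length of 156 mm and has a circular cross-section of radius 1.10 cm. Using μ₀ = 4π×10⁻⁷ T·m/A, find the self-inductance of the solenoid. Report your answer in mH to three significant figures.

L ≈ 65.9 mH

A = πr² = π(1.100×10^-2 m)² = 3.801×10^-4 m².
For a long solenoid, L = μ₀N²A/ℓ.
L = (4π×10⁻⁷)(4640)²(3.801×10^-4)/(0.156 m) = 6.593×10^-2 H.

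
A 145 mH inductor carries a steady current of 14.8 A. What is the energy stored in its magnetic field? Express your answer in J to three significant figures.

Stored magnetic energy: U = ½LI².
U = ½(0.145 H)(14.8 A)² = 15.88 J.

U ≈ 15.9 J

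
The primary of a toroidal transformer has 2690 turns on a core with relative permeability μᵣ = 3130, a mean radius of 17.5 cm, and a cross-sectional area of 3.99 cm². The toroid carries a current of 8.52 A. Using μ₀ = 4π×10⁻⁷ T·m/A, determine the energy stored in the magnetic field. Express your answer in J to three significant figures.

U ≈ 375 J

L = μ₀μᵣN²A/(2πR) = (4π×10⁻⁷)(3130)(2690)²(3.990×10^-4)/(2π×0.175) = 10.33 H.
U = ½LI² = ½(10.33)(8.52)² = 374.9 J.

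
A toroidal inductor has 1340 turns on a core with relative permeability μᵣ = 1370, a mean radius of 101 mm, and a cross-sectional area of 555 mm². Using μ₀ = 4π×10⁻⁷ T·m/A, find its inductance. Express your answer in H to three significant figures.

L ≈ 2.70 H

For a thin toroid, L = μ₀μᵣN²A/(2πR).
L = (4π×10⁻⁷)(1370)(1340)²(5.550×10^-4) / (2π×0.101 m) = 2.704 H.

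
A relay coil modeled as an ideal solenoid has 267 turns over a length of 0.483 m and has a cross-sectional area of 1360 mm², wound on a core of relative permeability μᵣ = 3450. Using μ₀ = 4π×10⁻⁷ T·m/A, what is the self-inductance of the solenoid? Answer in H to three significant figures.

L ≈ 0.870 H

A = 1360 mm² = 1.360×10^-3 m².
For a long solenoid, L = μ₀μᵣN²A/ℓ.
L = (4π×10⁻⁷)(3450)(267)²(1.360×10^-3)/(0.483 m) = 0.8702 H.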